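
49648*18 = 893664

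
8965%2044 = 789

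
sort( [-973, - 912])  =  [ - 973, - 912]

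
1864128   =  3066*608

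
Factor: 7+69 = 76 = 2^2*19^1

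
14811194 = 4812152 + 9999042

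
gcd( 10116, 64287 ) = 9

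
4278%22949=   4278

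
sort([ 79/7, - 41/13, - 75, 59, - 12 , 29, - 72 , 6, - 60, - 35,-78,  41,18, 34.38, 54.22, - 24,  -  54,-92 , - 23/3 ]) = [-92, -78, - 75, - 72, - 60, - 54, - 35,  -  24, - 12, - 23/3, - 41/13,6, 79/7,18,29,34.38,  41, 54.22, 59]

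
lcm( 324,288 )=2592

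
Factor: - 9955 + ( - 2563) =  - 2^1*11^1*569^1 = - 12518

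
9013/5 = 1802 + 3/5 = 1802.60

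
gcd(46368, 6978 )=6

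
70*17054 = 1193780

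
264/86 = 132/43 = 3.07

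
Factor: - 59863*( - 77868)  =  4661412084  =  2^2*3^3*7^1*103^1*59863^1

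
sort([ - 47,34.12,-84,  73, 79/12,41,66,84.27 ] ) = [ - 84 , - 47,  79/12,34.12,41,66,73,  84.27 ]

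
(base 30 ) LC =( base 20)1c2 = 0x282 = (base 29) M4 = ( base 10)642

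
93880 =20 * 4694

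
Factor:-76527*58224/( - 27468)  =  123769668/763  =  2^2*3^1  *  7^( - 1 )*11^1*109^ ( - 1) * 773^1*1213^1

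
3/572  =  3/572 = 0.01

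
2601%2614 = 2601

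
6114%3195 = 2919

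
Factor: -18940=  - 2^2 *5^1 * 947^1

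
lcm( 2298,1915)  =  11490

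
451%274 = 177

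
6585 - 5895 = 690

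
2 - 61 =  - 59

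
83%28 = 27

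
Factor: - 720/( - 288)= 2^( - 1)*5^1  =  5/2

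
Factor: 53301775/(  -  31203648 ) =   -  2^( - 6)*3^ ( - 2 ) * 5^2*7^ (-1)*71^( - 1 )*109^(  -  1 )*193^1*11047^1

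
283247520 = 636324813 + -353077293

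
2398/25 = 2398/25  =  95.92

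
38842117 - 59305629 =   -  20463512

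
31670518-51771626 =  - 20101108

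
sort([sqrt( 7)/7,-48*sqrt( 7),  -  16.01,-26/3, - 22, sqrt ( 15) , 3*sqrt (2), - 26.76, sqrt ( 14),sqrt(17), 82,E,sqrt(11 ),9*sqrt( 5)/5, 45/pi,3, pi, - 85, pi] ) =[-48*sqrt(7), - 85, - 26.76, - 22,-16.01 ,  -  26/3, sqrt( 7 ) /7,  E, 3,pi,pi, sqrt ( 11),sqrt (14 ), sqrt( 15 ) , 9*sqrt (5) /5,sqrt(17 ), 3*sqrt(2 ), 45/pi, 82 ]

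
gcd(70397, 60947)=1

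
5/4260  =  1/852= 0.00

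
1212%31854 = 1212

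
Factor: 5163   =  3^1*1721^1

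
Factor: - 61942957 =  - 131^1*472847^1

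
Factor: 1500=2^2*3^1*5^3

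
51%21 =9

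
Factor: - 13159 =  - 13159^1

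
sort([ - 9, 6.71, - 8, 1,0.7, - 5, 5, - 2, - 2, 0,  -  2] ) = [ - 9, - 8,-5,  -  2, - 2  , - 2,0,0.7, 1, 5, 6.71]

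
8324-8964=-640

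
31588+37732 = 69320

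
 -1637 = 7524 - 9161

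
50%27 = 23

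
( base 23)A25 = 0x14dd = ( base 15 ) 18B1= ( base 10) 5341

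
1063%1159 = 1063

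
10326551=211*48941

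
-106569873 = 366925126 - 473494999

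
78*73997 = 5771766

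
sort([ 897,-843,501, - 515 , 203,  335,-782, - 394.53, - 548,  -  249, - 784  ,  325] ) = [ - 843 , - 784 , - 782,  -  548 , - 515, - 394.53,-249,203, 325,335,  501,897]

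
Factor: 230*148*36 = 2^5*3^2 * 5^1 *23^1*37^1 = 1225440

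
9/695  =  9/695 = 0.01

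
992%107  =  29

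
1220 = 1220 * 1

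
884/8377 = 884/8377= 0.11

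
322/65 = 322/65 = 4.95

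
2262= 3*754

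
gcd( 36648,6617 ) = 509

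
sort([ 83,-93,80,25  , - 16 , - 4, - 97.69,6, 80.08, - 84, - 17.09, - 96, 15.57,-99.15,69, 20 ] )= [ - 99.15, - 97.69, - 96 , - 93, - 84, - 17.09,-16, - 4, 6,15.57,20,25,69,80,80.08,83]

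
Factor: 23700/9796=75/31 = 3^1*5^2*31^ ( - 1 ) 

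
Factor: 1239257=29^1 *151^1*283^1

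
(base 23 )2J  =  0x41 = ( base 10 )65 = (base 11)5A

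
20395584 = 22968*888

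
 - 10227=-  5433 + -4794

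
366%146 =74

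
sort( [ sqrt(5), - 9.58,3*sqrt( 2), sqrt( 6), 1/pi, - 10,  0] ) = [ - 10,-9.58 , 0,1/pi , sqrt( 5 ), sqrt(6),3*sqrt(2 )] 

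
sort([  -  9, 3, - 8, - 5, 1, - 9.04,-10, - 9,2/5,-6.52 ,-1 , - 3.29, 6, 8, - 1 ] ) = [-10, - 9.04, - 9, - 9,- 8 ,  -  6.52,  -  5,-3.29, - 1,-1, 2/5, 1, 3, 6  ,  8 ] 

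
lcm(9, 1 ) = 9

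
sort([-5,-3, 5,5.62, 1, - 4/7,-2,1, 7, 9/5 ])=[ - 5, - 3, - 2,-4/7,1 , 1,9/5, 5,5.62, 7 ]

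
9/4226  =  9/4226 = 0.00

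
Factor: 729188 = 2^2*182297^1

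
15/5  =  3 = 3.00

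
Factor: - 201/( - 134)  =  2^ ( -1 )*3^1= 3/2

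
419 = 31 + 388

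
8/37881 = 8/37881 = 0.00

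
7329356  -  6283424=1045932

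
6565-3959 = 2606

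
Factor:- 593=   -  593^1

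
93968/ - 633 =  - 93968/633 = - 148.45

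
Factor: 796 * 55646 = 44294216=2^3 * 199^1*27823^1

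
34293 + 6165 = 40458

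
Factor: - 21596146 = -2^1 * 11^1*13^1*75511^1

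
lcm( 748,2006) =44132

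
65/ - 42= - 2+19/42= - 1.55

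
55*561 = 30855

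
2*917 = 1834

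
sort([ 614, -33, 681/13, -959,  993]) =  [ - 959, -33, 681/13, 614, 993 ]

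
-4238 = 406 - 4644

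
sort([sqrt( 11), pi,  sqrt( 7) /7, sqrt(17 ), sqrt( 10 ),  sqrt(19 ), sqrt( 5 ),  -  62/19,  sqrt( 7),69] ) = [- 62/19,sqrt(7) /7 , sqrt( 5),sqrt( 7 ) , pi,  sqrt( 10 ) , sqrt ( 11 ),sqrt( 17), sqrt ( 19 ) , 69]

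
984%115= 64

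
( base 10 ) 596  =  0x254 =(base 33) I2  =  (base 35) h1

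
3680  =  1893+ 1787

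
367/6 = 61  +  1/6 = 61.17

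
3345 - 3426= - 81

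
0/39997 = 0 = 0.00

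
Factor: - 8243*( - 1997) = 16461271 =1997^1*8243^1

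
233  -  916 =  - 683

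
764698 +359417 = 1124115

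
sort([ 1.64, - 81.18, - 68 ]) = [ - 81.18, - 68, 1.64] 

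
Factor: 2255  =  5^1*11^1*41^1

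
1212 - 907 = 305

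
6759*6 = 40554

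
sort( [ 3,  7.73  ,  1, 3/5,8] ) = [3/5,1,3, 7.73,8 ]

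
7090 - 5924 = 1166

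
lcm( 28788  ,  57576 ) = 57576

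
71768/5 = 14353 + 3/5 = 14353.60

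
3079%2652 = 427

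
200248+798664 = 998912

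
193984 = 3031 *64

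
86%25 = 11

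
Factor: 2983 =19^1 * 157^1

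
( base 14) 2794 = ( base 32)6qe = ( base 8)15516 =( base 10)6990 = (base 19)106H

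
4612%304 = 52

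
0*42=0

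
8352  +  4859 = 13211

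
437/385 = 437/385 = 1.14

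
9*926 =8334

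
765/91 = 8 + 37/91 = 8.41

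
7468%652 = 296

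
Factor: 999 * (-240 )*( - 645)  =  2^4  *  3^5*5^2*37^1 * 43^1 =154645200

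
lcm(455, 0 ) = 0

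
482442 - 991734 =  - 509292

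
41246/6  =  20623/3 = 6874.33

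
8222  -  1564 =6658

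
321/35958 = 107/11986 = 0.01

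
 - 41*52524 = - 2153484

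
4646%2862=1784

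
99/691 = 99/691= 0.14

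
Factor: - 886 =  - 2^1  *443^1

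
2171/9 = 241 + 2/9 = 241.22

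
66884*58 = 3879272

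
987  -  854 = 133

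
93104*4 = 372416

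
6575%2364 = 1847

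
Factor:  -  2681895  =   - 3^1*5^1 * 178793^1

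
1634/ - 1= -1634  +  0/1 = - 1634.00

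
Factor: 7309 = 7309^1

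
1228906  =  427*2878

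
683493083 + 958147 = 684451230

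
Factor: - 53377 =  - 53377^1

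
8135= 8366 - 231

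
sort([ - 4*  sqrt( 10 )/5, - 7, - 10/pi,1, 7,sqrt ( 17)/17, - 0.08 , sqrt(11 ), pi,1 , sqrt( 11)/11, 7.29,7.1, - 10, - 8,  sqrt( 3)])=[ - 10, - 8,- 7, - 10/pi,-4 * sqrt( 10)/5,  -  0.08, sqrt(17)/17, sqrt( 11)/11 , 1,  1, sqrt( 3) , pi,sqrt( 11), 7, 7.1, 7.29]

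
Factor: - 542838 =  - 2^1*3^1*90473^1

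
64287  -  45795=18492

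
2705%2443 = 262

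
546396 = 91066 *6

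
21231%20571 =660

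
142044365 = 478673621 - 336629256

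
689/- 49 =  -689/49 = - 14.06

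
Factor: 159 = 3^1*53^1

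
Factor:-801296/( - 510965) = 2^4 * 5^( - 1)*7^( - 1)*13^( - 1 )*61^1*821^1*1123^( - 1 ) 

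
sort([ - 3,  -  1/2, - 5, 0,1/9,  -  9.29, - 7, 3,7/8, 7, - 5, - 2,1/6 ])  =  [ - 9.29, - 7, - 5, - 5, - 3,-2, - 1/2, 0, 1/9,1/6, 7/8,3,  7] 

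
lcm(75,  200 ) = 600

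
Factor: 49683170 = 2^1*5^1*4968317^1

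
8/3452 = 2/863 = 0.00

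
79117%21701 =14014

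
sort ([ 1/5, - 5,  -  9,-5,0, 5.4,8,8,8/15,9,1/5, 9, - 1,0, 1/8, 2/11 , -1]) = [ - 9, - 5 , - 5, - 1, - 1,0,0 , 1/8,2/11, 1/5, 1/5,8/15,  5.4,8,8, 9,9]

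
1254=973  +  281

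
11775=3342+8433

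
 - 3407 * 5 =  -17035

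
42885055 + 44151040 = 87036095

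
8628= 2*4314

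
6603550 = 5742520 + 861030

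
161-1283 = - 1122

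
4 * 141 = 564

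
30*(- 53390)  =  -1601700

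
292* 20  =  5840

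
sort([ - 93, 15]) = [-93,15 ] 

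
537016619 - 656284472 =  - 119267853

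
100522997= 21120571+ 79402426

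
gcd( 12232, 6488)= 8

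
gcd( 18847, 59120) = 1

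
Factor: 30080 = 2^7*5^1  *47^1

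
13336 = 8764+4572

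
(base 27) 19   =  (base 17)22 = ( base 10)36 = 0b100100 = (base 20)1g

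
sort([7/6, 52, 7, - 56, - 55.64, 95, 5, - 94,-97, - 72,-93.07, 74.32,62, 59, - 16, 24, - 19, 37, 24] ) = [ - 97,-94, - 93.07,-72, -56, - 55.64,- 19, - 16,7/6 , 5,7, 24, 24, 37,52, 59,  62,74.32, 95] 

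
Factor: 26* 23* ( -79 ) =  - 2^1* 13^1*23^1*79^1 = - 47242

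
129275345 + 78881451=208156796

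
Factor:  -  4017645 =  - 3^2*5^1 * 19^1*37^1*127^1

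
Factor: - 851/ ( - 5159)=7^( - 1)*11^( - 1)*23^1 * 37^1*67^( - 1) 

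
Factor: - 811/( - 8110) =2^( - 1) * 5^ ( - 1 ) = 1/10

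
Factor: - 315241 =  - 239^1 * 1319^1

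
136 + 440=576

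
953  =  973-20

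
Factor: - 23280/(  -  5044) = 60/13 = 2^2 * 3^1*5^1*13^ (  -  1)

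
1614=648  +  966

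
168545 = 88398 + 80147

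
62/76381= 62/76381 = 0.00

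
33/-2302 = - 1+2269/2302 = -0.01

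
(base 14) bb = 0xa5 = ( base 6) 433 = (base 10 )165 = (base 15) B0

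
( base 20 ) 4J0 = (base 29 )2a8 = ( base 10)1980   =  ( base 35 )1LK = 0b11110111100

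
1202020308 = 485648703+716371605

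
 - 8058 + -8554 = -16612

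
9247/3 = 9247/3 =3082.33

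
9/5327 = 9/5327 = 0.00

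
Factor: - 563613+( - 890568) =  - 3^1*484727^1 = - 1454181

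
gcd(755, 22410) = 5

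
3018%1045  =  928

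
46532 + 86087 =132619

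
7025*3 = 21075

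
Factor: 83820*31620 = 2^4*3^2*  5^2*11^1*17^1*31^1*127^1= 2650388400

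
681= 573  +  108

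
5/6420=1/1284 = 0.00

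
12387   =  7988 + 4399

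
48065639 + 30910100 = 78975739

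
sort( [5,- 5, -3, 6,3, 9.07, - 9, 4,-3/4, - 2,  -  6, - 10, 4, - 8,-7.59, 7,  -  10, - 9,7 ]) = [ - 10, - 10,- 9, - 9 , - 8, - 7.59 , - 6 , - 5,  -  3,-2, - 3/4, 3,4,4,5,6,7,7, 9.07 ]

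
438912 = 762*576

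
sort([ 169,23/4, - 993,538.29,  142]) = [-993,23/4, 142,169,538.29 ] 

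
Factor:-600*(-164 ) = 98400 = 2^5*3^1*5^2*41^1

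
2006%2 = 0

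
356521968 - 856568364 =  - 500046396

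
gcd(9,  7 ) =1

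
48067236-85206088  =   - 37138852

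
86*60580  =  5209880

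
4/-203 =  - 1 + 199/203 = - 0.02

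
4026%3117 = 909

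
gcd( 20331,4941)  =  81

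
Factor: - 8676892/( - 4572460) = 5^(  -  1)* 7^1*37^( - 2)*167^( - 1 )*431^1*719^1 = 2169223/1143115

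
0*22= 0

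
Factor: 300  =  2^2*3^1*5^2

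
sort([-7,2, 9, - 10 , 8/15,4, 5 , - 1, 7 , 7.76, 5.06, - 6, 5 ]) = [ - 10, - 7, - 6,  -  1 , 8/15,2 , 4,5 , 5 , 5.06 , 7,  7.76, 9 ] 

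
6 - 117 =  - 111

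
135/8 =135/8 = 16.88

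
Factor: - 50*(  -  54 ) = 2^2 *3^3*5^2 = 2700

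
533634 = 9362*57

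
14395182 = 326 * 44157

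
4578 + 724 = 5302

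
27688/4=6922 = 6922.00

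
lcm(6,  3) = 6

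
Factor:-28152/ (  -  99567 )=136/481 = 2^3 * 13^(  -  1)*17^1*37^( - 1 )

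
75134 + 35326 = 110460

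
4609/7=658 + 3/7 =658.43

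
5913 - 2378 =3535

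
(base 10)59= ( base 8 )73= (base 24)2b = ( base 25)29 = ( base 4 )323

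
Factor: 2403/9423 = 89/349 = 89^1 * 349^( - 1 )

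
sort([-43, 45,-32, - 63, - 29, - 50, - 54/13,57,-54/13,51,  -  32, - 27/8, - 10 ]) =[ - 63, - 50, - 43, - 32, -32, - 29, - 10, - 54/13, - 54/13 , - 27/8, 45, 51,  57 ]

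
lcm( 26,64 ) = 832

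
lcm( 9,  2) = 18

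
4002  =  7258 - 3256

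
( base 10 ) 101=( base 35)2V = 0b1100101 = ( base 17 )5G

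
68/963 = 68/963 = 0.07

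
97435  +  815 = 98250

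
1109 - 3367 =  - 2258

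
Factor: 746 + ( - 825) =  - 79 = - 79^1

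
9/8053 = 9/8053 = 0.00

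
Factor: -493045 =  - 5^1 * 7^1*14087^1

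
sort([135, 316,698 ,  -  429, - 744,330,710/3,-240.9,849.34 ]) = [ -744,  -  429 , - 240.9, 135, 710/3, 316, 330,698, 849.34]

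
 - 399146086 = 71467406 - 470613492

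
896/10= 89 + 3/5   =  89.60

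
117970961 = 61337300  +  56633661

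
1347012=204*6603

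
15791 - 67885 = -52094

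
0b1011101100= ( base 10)748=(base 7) 2116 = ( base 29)PN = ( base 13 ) 457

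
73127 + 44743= 117870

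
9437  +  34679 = 44116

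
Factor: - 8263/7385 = -5^ ( - 1)*7^( - 1 )*211^( - 1)*8263^1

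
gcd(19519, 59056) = 1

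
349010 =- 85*(-4106) 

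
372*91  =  33852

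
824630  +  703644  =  1528274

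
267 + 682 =949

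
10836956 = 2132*5083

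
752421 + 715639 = 1468060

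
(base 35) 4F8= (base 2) 1010100111001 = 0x1539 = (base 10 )5433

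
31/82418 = 31/82418 = 0.00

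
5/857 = 5/857 = 0.01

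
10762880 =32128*335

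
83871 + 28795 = 112666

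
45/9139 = 45/9139 = 0.00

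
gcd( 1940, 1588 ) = 4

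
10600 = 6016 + 4584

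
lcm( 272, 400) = 6800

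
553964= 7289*76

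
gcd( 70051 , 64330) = 1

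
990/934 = 495/467 = 1.06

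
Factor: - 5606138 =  - 2^1 * 2803069^1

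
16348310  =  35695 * 458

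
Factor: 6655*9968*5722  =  379580542880 = 2^5*5^1*7^1*11^3*89^1*2861^1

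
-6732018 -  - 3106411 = -3625607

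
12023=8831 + 3192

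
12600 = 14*900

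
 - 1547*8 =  - 12376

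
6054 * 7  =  42378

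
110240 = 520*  212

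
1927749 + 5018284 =6946033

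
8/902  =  4/451=   0.01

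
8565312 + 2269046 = 10834358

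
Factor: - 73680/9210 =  - 2^3 = -8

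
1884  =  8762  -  6878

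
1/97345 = 1/97345 = 0.00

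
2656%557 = 428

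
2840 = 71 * 40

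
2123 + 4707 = 6830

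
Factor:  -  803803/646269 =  - 3^( - 1)*7^1 * 11^2*227^ ( - 1 ) = -  847/681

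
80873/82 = 986 + 21/82  =  986.26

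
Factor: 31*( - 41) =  - 1271 = - 31^1*41^1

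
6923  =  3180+3743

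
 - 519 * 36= - 18684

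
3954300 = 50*79086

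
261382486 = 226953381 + 34429105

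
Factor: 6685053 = 3^1*2228351^1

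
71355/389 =183+168/389 = 183.43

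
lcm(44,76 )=836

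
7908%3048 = 1812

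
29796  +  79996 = 109792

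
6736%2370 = 1996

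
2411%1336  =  1075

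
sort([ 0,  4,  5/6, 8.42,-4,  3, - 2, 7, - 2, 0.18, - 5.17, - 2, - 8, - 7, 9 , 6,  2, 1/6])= [ - 8 , - 7, - 5.17, -4, - 2 , - 2, - 2,  0,1/6 , 0.18 , 5/6  ,  2, 3,4,6,  7,8.42,9] 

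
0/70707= 0 = 0.00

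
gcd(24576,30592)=128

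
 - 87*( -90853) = 7904211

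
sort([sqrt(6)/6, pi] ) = [ sqrt( 6)/6,pi]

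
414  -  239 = 175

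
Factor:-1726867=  - 89^1*19403^1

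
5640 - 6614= -974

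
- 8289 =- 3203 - 5086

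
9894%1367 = 325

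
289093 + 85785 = 374878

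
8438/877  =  8438/877 = 9.62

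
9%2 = 1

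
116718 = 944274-827556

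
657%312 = 33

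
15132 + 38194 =53326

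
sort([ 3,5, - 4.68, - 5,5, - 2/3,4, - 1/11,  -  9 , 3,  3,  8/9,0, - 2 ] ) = [ - 9,-5, - 4.68, - 2, - 2/3, - 1/11,0, 8/9,  3,3, 3,  4,5, 5 ] 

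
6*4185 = 25110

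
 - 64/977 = - 1 + 913/977 =-0.07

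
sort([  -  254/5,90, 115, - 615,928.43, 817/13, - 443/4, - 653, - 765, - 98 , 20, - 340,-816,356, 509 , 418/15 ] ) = [ - 816, - 765,-653, - 615,  -  340,  -  443/4, - 98 , - 254/5, 20, 418/15, 817/13, 90,115,356, 509, 928.43]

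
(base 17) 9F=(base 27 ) 66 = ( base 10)168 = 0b10101000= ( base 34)4w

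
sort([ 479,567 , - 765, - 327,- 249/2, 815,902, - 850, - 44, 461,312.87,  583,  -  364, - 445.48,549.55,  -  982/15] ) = [ - 850, - 765, - 445.48 , - 364, - 327, - 249/2, - 982/15, - 44,312.87,461, 479,549.55,567, 583,815, 902 ]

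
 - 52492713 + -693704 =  - 53186417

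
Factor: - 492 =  - 2^2*3^1 * 41^1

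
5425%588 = 133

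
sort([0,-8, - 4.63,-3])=[  -  8, - 4.63, - 3,0]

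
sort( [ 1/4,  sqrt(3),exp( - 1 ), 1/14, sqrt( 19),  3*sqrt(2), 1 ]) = [ 1/14, 1/4, exp (-1), 1, sqrt ( 3 ), 3*sqrt(2), sqrt( 19 ) ] 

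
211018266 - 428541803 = -217523537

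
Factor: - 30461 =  - 83^1 * 367^1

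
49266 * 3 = 147798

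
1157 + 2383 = 3540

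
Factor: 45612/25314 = 7602/4219=2^1 * 3^1*7^1*181^1 *4219^(-1 )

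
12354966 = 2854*4329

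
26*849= 22074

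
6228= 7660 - 1432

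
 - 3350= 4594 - 7944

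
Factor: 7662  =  2^1*3^1*1277^1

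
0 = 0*412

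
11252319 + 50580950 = 61833269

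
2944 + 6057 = 9001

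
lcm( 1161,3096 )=9288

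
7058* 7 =49406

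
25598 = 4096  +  21502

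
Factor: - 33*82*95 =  - 257070 = - 2^1*3^1 * 5^1*11^1*19^1 * 41^1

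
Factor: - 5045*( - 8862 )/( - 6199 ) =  - 2^1*3^1 *5^1*7^1*211^1*1009^1*6199^( - 1) = - 44708790/6199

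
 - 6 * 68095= -408570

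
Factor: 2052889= 2052889^1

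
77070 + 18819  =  95889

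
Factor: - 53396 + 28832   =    -  2^2*3^1*23^1*89^1 = - 24564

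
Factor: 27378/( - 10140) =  - 2^(  -  1 )*3^3 * 5^(-1 )= - 27/10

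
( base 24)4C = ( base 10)108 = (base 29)3L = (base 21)53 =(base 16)6C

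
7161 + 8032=15193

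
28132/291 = 28132/291 = 96.67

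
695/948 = 695/948  =  0.73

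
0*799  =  0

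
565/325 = 113/65   =  1.74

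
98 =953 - 855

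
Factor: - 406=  - 2^1*7^1*29^1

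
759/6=253/2= 126.50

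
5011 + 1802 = 6813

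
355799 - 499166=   -  143367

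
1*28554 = 28554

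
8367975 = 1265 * 6615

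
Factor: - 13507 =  -13^1*1039^1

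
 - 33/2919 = -11/973 = - 0.01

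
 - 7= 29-36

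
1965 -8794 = -6829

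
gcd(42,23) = 1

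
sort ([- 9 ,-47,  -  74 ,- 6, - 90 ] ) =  [ - 90 ,-74, - 47,-9, - 6 ]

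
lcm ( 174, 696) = 696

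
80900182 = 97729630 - 16829448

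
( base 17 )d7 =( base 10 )228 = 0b11100100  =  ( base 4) 3210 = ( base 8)344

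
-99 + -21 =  - 120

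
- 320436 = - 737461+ 417025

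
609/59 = 609/59 = 10.32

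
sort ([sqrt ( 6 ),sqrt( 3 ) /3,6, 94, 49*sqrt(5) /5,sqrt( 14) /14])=[sqrt(14 ) /14, sqrt(3 )/3,sqrt( 6),6,49*sqrt ( 5)/5, 94] 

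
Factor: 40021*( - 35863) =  - 1435273123 = - 31^1 * 1291^1*35863^1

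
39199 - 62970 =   -  23771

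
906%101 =98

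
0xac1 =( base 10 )2753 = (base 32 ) 2M1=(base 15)C38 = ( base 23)54G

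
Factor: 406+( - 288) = 118 = 2^1 * 59^1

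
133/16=133/16  =  8.31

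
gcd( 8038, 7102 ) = 2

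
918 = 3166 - 2248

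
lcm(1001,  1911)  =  21021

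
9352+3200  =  12552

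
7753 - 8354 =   -  601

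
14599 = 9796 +4803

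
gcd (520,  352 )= 8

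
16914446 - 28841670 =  - 11927224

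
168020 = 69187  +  98833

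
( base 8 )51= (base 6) 105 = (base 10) 41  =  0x29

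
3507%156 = 75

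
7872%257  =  162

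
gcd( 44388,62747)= 1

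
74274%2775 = 2124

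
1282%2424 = 1282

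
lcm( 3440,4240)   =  182320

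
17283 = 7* 2469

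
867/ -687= - 2 + 169/229=- 1.26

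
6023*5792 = 34885216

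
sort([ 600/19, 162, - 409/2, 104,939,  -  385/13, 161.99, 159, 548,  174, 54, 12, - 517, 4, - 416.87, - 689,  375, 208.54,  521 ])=[ - 689, - 517, - 416.87 , - 409/2, - 385/13, 4, 12,  600/19,  54, 104,159, 161.99, 162,174,  208.54,  375 , 521,548, 939 ]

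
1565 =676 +889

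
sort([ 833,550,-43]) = [ -43,550,833 ]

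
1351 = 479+872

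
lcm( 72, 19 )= 1368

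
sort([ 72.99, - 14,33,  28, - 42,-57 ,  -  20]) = [ -57,-42, - 20, - 14,  28,33,72.99] 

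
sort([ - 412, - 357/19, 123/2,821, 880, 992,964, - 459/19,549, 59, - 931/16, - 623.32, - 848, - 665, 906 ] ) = [ - 848,-665, - 623.32,-412,-931/16,-459/19, - 357/19,  59,123/2,549 , 821, 880,906,  964,992] 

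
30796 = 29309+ 1487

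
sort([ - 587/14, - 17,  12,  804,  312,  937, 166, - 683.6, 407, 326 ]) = [ - 683.6, - 587/14,-17, 12,  166, 312, 326, 407, 804,937]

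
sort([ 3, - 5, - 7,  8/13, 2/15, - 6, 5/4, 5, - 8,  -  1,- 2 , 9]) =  [ - 8,- 7, - 6,  -  5, - 2, - 1,  2/15,  8/13,5/4,  3,5, 9]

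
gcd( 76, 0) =76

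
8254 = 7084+1170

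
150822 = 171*882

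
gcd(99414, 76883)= 1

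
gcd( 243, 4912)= 1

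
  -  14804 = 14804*( - 1 )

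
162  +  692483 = 692645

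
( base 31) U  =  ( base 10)30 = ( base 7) 42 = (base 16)1E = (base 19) 1B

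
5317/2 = 2658 + 1/2 = 2658.50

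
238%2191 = 238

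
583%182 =37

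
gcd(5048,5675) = 1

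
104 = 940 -836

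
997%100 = 97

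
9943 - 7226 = 2717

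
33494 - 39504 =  - 6010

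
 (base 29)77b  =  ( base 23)bc6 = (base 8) 13725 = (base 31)6ap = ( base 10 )6101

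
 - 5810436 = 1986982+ - 7797418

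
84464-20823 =63641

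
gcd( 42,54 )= 6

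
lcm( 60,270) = 540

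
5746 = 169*34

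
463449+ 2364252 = 2827701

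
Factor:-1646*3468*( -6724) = 2^5*3^1*17^2 * 41^2*823^1 = 38382797472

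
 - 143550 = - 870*165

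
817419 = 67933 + 749486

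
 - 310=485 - 795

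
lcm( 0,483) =0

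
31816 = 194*164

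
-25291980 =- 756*33455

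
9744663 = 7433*1311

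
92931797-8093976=84837821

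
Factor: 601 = 601^1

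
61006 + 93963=154969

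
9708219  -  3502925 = 6205294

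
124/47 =124/47  =  2.64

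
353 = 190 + 163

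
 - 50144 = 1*(-50144)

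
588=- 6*(- 98 ) 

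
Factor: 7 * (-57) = -399 = -3^1*7^1 * 19^1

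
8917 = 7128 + 1789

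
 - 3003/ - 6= 500 + 1/2 = 500.50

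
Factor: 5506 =2^1*2753^1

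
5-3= 2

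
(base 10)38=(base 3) 1102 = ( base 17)24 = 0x26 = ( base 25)1d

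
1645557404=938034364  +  707523040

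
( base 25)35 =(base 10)80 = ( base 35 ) 2A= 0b1010000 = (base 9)88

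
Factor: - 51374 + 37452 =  - 13922 = - 2^1*6961^1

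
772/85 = 772/85= 9.08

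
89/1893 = 89/1893 = 0.05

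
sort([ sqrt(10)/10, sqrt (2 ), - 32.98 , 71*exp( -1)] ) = [ - 32.98, sqrt( 10)/10,sqrt( 2 ),71*exp( - 1)] 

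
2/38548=1/19274 = 0.00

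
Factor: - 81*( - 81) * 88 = 2^3*3^8*11^1 = 577368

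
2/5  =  2/5 = 0.40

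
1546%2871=1546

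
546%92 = 86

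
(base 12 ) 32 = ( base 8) 46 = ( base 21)1H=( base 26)1c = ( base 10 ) 38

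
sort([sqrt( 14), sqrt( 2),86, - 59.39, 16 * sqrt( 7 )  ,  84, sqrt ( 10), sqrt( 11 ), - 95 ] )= [- 95, -59.39,sqrt( 2 ), sqrt(10 ), sqrt (11), sqrt(14), 16*sqrt (7), 84, 86 ]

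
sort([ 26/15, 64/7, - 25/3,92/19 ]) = [ - 25/3,  26/15, 92/19,64/7]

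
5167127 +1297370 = 6464497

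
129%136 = 129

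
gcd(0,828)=828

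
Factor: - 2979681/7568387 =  - 3^1*37^( - 1 )*43^( - 1) *67^( - 1 )*71^( - 1)*827^1*1201^1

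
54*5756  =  310824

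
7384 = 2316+5068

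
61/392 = 61/392 = 0.16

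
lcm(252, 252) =252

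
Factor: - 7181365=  - 5^1* 47^1 *30559^1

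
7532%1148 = 644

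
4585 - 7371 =-2786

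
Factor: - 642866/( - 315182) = 977/479  =  479^(  -  1)*977^1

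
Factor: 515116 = 2^2*7^1*18397^1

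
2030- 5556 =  - 3526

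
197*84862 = 16717814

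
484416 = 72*6728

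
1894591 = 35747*53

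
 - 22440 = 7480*(-3 )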